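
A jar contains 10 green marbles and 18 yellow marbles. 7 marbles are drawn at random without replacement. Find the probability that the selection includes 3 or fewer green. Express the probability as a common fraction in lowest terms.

40426/49335

Total selections: C(28,7) = 1184040.
Favorable selections (3 or fewer green): C(10,0)·C(18,7) + C(10,1)·C(18,6) + C(10,2)·C(18,5) + C(10,3)·C(18,4) = 31824 + 185640 + 385560 + 367200 = 970224.
Probability = 970224/1184040 = 40426/49335.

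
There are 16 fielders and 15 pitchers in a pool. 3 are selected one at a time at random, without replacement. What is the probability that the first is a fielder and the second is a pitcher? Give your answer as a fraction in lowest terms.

Multiply the conditional probabilities at each draw: 16/31 · 15/30 = 240/930 = 8/31.

8/31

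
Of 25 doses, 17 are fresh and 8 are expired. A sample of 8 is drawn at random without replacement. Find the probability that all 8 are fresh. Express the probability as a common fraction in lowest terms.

442/19665

There are C(25,8) = 1081575 possible selections.
Selections with all fresh: C(17,8) = 24310.
Probability = 24310/1081575 = 442/19665.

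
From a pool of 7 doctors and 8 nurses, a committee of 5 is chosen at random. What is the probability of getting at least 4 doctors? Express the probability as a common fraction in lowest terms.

43/429

There are C(15,5) = 3003 ways to choose the 5.
Favorable selections (at least 4 doctors): C(7,4)·C(8,1) + C(7,5)·C(8,0) = 280 + 21 = 301.
Probability = 301/3003 = 43/429.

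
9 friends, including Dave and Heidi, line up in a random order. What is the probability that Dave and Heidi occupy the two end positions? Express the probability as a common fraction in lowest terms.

1/36

There are 9! = 362880 arrangements.
Place Dave and Heidi at the ends in 2 ways, arrange the remaining 7 in 7! = 5040 ways: 2·5040 = 10080.
Probability = 10080/362880 = 1/36.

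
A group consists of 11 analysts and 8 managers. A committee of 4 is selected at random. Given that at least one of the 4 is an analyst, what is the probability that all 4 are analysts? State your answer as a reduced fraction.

Work in counts. Selections with at least one analyst: C(19,4) − C(8,4) = 3876 − 70 = 3806.
Of those, selections where all 4 are analysts: C(11,4) = 330.
Conditional probability = 330/3806 = 15/173.

15/173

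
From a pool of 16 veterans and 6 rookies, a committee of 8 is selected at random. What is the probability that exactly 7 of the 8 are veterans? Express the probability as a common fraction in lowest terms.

The sample space is all 8-subsets of the 22: C(22,8) = 319770.
Selections with exactly 7 veterans: choose 7 of the 16 veterans and 1 of the 6 rookies, C(16,7)·C(6,1) = 11440·6 = 68640.
Probability = 68640/319770 = 208/969.

208/969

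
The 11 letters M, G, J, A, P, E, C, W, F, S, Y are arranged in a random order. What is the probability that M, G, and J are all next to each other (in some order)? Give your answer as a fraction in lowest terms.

3/55

There are 11! = 39916800 arrangements.
Treat the three as one block: 9! placements × 3! orders within the block = 362880·6 = 2177280.
Probability = 2177280/39916800 = 3/55.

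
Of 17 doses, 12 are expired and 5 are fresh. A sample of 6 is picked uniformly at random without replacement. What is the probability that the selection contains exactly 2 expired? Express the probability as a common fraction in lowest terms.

There are C(17,6) = 12376 ways to choose 6 from 17.
Selections with exactly 2 expired: choose 2 of the 12 expired and 4 of the 5 fresh, C(12,2)·C(5,4) = 66·5 = 330.
Probability = 330/12376 = 165/6188.

165/6188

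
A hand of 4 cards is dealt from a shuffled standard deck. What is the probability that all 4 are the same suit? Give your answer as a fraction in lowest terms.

44/4165

There are C(52,4) = 270725 possible 4-card hands.
Hands of one suit: 4 suits × C(13,4) = 4·715 = 2860.
Probability = 2860/270725 = 44/4165.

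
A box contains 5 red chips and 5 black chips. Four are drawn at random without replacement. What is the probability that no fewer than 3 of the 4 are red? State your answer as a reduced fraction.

There are C(10,4) = 210 ways to choose the 4.
Favorable selections (no fewer than 3 red): C(5,3)·C(5,1) + C(5,4)·C(5,0) = 50 + 5 = 55.
Probability = 55/210 = 11/42.

11/42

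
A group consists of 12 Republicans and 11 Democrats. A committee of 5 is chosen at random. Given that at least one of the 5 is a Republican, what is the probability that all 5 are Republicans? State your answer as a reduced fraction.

Work in counts. Selections with at least one Republican: C(23,5) − C(11,5) = 33649 − 462 = 33187.
Of those, selections where all 5 are Republicans: C(12,5) = 792.
Conditional probability = 792/33187 = 72/3017.

72/3017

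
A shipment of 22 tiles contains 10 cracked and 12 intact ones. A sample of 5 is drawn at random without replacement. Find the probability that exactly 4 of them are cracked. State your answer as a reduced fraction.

Total number of selections: C(22,5) = 26334.
Selections with exactly 4 cracked: choose 4 of the 10 cracked and 1 of the 12 intact, C(10,4)·C(12,1) = 210·12 = 2520.
Probability = 2520/26334 = 20/209.

20/209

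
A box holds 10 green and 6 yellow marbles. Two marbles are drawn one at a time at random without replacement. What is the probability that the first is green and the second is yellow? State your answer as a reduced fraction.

Multiply the conditional probabilities at each draw: 10/16 · 6/15 = 60/240 = 1/4.

1/4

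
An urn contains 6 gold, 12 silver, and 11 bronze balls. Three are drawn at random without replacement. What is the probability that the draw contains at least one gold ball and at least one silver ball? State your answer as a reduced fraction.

There are C(29,3) = 3654 possible draws.
By inclusion-exclusion on the complements, draws missing all gold or all silver: C(23,3) + C(17,3) − C(11,3) = 1771 + 680 − 165 = 2286.
So draws with at least one of each: 3654 − 2286 = 1368, probability 1368/3654 = 76/203.

76/203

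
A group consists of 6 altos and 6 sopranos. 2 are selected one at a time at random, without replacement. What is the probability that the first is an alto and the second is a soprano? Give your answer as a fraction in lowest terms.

Multiply the conditional probabilities at each draw: 6/12 · 6/11 = 36/132 = 3/11.

3/11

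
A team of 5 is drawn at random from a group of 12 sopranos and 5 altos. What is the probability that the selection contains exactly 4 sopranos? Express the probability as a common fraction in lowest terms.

2475/6188

Total number of selections: C(17,5) = 6188.
Selections with exactly 4 sopranos: choose 4 of the 12 sopranos and 1 of the 5 altos, C(12,4)·C(5,1) = 495·5 = 2475.
Probability = 2475/6188.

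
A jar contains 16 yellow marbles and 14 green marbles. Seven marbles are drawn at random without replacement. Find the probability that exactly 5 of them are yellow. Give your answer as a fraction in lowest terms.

1274/6525

The sample space is all 7-subsets of the 30: C(30,7) = 2035800.
Selections with exactly 5 yellow: choose 5 of the 16 yellow and 2 of the 14 green, C(16,5)·C(14,2) = 4368·91 = 397488.
Probability = 397488/2035800 = 1274/6525.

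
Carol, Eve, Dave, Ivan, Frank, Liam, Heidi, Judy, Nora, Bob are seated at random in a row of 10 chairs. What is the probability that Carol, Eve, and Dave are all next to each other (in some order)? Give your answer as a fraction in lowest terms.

There are 10! = 3628800 arrangements.
Treat the three as one block: 8! placements × 3! orders within the block = 40320·6 = 241920.
Probability = 241920/3628800 = 1/15.

1/15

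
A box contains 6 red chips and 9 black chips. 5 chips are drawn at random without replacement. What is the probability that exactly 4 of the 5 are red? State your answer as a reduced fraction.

The sample space is all 5-subsets of the 15: C(15,5) = 3003.
Selections with exactly 4 red: choose 4 of the 6 red and 1 of the 9 black, C(6,4)·C(9,1) = 15·9 = 135.
Probability = 135/3003 = 45/1001.

45/1001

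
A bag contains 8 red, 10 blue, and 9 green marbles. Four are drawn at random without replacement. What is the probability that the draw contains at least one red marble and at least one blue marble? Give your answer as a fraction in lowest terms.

1142/1755

There are C(27,4) = 17550 possible draws.
By inclusion-exclusion on the complements, draws missing all red or all blue: C(19,4) + C(17,4) − C(9,4) = 3876 + 2380 − 126 = 6130.
So draws with at least one of each: 17550 − 6130 = 11420, probability 11420/17550 = 1142/1755.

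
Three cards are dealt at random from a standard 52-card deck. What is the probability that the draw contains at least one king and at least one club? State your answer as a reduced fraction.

There are C(52,3) = 22100 possible draws.
By inclusion-exclusion on the complements, draws missing all kings or all clubs: C(48,3) + C(39,3) − C(36,3) = 17296 + 9139 − 7140 = 19295.
So draws with at least one of each: 22100 − 19295 = 2805, probability 2805/22100 = 33/260.

33/260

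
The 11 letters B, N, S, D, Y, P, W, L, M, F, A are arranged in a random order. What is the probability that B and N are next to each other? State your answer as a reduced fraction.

2/11

There are 11! = 39916800 arrangements.
Treat B and N as a block: 10! arrangements of the blocks × 2 orders within the block = 2·3628800 = 7257600.
Probability = 7257600/39916800 = 2/11.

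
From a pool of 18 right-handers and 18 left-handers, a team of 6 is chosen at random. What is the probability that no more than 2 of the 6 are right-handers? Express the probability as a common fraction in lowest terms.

1571/4774

Total selections: C(36,6) = 1947792.
Favorable selections (no more than 2 right-handers): C(18,0)·C(18,6) + C(18,1)·C(18,5) + C(18,2)·C(18,4) = 18564 + 154224 + 468180 = 640968.
Probability = 640968/1947792 = 1571/4774.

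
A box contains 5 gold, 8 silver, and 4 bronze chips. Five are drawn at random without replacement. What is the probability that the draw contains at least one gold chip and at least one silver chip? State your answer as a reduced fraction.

There are C(17,5) = 6188 possible draws.
By inclusion-exclusion on the complements, draws missing all gold or all silver: C(12,5) + C(9,5) − C(4,5) = 792 + 126 − 0 = 918.
So draws with at least one of each: 6188 − 918 = 5270, probability 5270/6188 = 155/182.

155/182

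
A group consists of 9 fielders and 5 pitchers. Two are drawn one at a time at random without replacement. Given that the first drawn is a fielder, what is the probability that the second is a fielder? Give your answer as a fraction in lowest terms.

After removing one fielder, 13 remain: 8 fielders and 5 pitchers.
So the probability the next is a fielder is 8/13.

8/13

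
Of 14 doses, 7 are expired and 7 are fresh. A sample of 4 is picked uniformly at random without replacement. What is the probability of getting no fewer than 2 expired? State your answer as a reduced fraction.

There are C(14,4) = 1001 ways to choose the 4.
Favorable selections (no fewer than 2 expired): C(7,2)·C(7,2) + C(7,3)·C(7,1) + C(7,4)·C(7,0) = 441 + 245 + 35 = 721.
Probability = 721/1001 = 103/143.

103/143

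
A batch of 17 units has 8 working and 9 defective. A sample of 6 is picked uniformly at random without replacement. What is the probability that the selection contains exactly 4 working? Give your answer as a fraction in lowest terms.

There are C(17,6) = 12376 ways to choose 6 from 17.
Selections with exactly 4 working: choose 4 of the 8 working and 2 of the 9 defective, C(8,4)·C(9,2) = 70·36 = 2520.
Probability = 2520/12376 = 45/221.

45/221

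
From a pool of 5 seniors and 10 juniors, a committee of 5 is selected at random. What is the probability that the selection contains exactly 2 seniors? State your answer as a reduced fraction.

400/1001

There are C(15,5) = 3003 ways to choose 5 from 15.
Selections with exactly 2 seniors: choose 2 of the 5 seniors and 3 of the 10 juniors, C(5,2)·C(10,3) = 10·120 = 1200.
Probability = 1200/3003 = 400/1001.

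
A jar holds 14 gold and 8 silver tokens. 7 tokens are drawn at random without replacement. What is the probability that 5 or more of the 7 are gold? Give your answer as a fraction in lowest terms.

There are C(22,7) = 170544 ways to choose the 7.
Favorable selections (5 or more gold): C(14,5)·C(8,2) + C(14,6)·C(8,1) + C(14,7)·C(8,0) = 56056 + 24024 + 3432 = 83512.
Probability = 83512/170544 = 949/1938.

949/1938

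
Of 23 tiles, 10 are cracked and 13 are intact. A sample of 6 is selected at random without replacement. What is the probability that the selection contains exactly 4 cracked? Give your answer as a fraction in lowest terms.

The sample space is all 6-subsets of the 23: C(23,6) = 100947.
Selections with exactly 4 cracked: choose 4 of the 10 cracked and 2 of the 13 intact, C(10,4)·C(13,2) = 210·78 = 16380.
Probability = 16380/100947 = 780/4807.

780/4807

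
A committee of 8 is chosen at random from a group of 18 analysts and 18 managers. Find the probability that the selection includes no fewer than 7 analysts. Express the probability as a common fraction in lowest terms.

13/638

Total selections: C(36,8) = 30260340.
Favorable selections (no fewer than 7 analysts): C(18,7)·C(18,1) + C(18,8)·C(18,0) = 572832 + 43758 = 616590.
Probability = 616590/30260340 = 13/638.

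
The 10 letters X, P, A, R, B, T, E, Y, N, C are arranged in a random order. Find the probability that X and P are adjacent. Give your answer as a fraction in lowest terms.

1/5

There are 10! = 3628800 arrangements.
Treat X and P as a block: 9! arrangements of the blocks × 2 orders within the block = 2·362880 = 725760.
Probability = 725760/3628800 = 1/5.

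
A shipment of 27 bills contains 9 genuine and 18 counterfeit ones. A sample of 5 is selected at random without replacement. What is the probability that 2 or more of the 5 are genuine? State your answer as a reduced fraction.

2479/4485

There are C(27,5) = 80730 ways to choose the 5.
Count the complement (fewer than 2 genuine): C(9,0)·C(18,5) + C(9,1)·C(18,4) = 8568 + 27540 = 36108.
Probability = 1 − 36108/80730 = 44622/80730 = 2479/4485.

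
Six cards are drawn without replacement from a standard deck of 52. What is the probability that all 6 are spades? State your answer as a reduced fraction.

33/391510

There are C(52,6) = 20358520 possible 6-card hands.
Hands that are all spades: C(13,6) = 1716.
Probability = 1716/20358520 = 33/391510.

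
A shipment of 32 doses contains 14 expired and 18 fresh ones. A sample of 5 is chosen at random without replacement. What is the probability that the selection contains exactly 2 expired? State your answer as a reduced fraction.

The sample space is all 5-subsets of the 32: C(32,5) = 201376.
Selections with exactly 2 expired: choose 2 of the 14 expired and 3 of the 18 fresh, C(14,2)·C(18,3) = 91·816 = 74256.
Probability = 74256/201376 = 663/1798.

663/1798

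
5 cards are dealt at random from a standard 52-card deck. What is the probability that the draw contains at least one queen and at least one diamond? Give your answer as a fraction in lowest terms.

229297/866320

There are C(52,5) = 2598960 possible draws.
By inclusion-exclusion on the complements, draws missing all queens or all diamonds: C(48,5) + C(39,5) − C(36,5) = 1712304 + 575757 − 376992 = 1911069.
So draws with at least one of each: 2598960 − 1911069 = 687891, probability 687891/2598960 = 229297/866320.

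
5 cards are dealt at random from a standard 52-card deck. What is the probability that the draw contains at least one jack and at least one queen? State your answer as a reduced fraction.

There are C(52,5) = 2598960 possible draws.
By inclusion-exclusion on the complements, draws missing all jacks or all queens: C(48,5) + C(48,5) − C(44,5) = 1712304 + 1712304 − 1086008 = 2338600.
So draws with at least one of each: 2598960 − 2338600 = 260360, probability 260360/2598960 = 6509/64974.

6509/64974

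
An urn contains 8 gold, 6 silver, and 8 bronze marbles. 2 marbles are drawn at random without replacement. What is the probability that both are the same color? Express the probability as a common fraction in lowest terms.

There are C(22,2) = 231 ways to draw 2 marbles.
All same color: C(8,2) + C(6,2) + C(8,2) = 28 + 15 + 28 = 71.
Probability = 71/231.

71/231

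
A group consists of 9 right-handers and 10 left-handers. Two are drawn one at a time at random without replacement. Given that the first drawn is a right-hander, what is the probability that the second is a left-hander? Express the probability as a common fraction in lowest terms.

5/9

After removing one right-hander, 18 remain: 8 right-handers and 10 left-handers.
So the probability the next is a left-hander is 10/18 = 5/9.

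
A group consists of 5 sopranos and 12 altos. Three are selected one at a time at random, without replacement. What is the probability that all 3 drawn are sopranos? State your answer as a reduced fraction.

Multiply the conditional probabilities at each draw: 5/17 · 4/16 · 3/15 = 60/4080 = 1/68.

1/68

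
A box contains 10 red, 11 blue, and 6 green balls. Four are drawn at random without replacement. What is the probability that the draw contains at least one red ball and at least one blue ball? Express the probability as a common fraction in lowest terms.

There are C(27,4) = 17550 possible draws.
By inclusion-exclusion on the complements, draws missing all red or all blue: C(17,4) + C(16,4) − C(6,4) = 2380 + 1820 − 15 = 4185.
So draws with at least one of each: 17550 − 4185 = 13365, probability 13365/17550 = 99/130.

99/130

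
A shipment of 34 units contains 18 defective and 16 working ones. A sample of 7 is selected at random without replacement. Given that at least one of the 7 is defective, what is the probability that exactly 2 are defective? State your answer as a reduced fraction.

Work in counts. Selections with at least one defective: C(34,7) − C(16,7) = 5379616 − 11440 = 5368176.
Of those, selections where exactly 2 are defective: C(18,2)·C(16,5) = 153·4368 = 668304.
Conditional probability = 668304/5368176 = 4641/37279.

4641/37279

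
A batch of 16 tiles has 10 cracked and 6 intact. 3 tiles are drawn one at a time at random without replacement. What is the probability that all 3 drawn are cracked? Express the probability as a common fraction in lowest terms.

3/14

Multiply the conditional probabilities at each draw: 10/16 · 9/15 · 8/14 = 720/3360 = 3/14.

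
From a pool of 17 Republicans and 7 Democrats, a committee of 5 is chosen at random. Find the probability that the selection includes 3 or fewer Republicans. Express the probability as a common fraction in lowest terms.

Total selections: C(24,5) = 42504.
Count the complement (more than 3 Republicans): C(17,4)·C(7,1) + C(17,5)·C(7,0) = 16660 + 6188 = 22848.
Probability = 1 − 22848/42504 = 19656/42504 = 117/253.

117/253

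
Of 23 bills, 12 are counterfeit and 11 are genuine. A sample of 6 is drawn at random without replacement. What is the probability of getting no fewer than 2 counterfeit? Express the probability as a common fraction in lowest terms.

There are C(23,6) = 100947 ways to choose the 6.
Count the complement (fewer than 2 counterfeit): C(12,0)·C(11,6) + C(12,1)·C(11,5) = 462 + 5544 = 6006.
Probability = 1 − 6006/100947 = 94941/100947 = 411/437.

411/437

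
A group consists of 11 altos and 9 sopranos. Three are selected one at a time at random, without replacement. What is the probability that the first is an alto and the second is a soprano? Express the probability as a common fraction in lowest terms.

Multiply the conditional probabilities at each draw: 11/20 · 9/19 = 99/380.

99/380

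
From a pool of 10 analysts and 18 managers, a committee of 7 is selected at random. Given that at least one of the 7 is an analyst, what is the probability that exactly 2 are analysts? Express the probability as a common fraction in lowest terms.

5355/16003

Work in counts. Selections with at least one analyst: C(28,7) − C(18,7) = 1184040 − 31824 = 1152216.
Of those, selections where exactly 2 are analysts: C(10,2)·C(18,5) = 45·8568 = 385560.
Conditional probability = 385560/1152216 = 5355/16003.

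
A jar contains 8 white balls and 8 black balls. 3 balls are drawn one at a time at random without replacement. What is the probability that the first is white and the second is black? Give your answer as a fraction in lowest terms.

Multiply the conditional probabilities at each draw: 8/16 · 8/15 = 64/240 = 4/15.

4/15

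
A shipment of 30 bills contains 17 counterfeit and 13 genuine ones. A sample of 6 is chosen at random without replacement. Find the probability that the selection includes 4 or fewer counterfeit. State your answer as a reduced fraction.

Total selections: C(30,6) = 593775.
Count the complement (more than 4 counterfeit): C(17,5)·C(13,1) + C(17,6)·C(13,0) = 80444 + 12376 = 92820.
Probability = 1 − 92820/593775 = 500955/593775 = 367/435.

367/435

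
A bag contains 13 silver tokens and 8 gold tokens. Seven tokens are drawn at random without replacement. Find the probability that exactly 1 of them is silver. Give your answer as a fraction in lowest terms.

Total number of selections: C(21,7) = 116280.
Selections with exactly 1 silver: choose 1 of the 13 silver and 6 of the 8 gold, C(13,1)·C(8,6) = 13·28 = 364.
Probability = 364/116280 = 91/29070.

91/29070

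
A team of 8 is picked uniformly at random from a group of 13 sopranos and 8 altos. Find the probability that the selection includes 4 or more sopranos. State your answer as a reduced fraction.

5291/5814

There are C(21,8) = 203490 ways to choose the 8.
Favorable selections (4 or more sopranos): C(13,4)·C(8,4) + C(13,5)·C(8,3) + C(13,6)·C(8,2) + C(13,7)·C(8,1) + C(13,8)·C(8,0) = 50050 + 72072 + 48048 + 13728 + 1287 = 185185.
Probability = 185185/203490 = 5291/5814.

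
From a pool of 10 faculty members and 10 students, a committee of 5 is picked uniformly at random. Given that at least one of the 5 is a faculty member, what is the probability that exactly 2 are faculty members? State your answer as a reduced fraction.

450/1271

Work in counts. Selections with at least one faculty member: C(20,5) − C(10,5) = 15504 − 252 = 15252.
Of those, selections where exactly 2 are faculty members: C(10,2)·C(10,3) = 45·120 = 5400.
Conditional probability = 5400/15252 = 450/1271.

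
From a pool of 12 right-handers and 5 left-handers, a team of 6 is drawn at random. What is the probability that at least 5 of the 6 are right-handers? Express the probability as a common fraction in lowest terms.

1221/3094

Total selections: C(17,6) = 12376.
Favorable selections (at least 5 right-handers): C(12,5)·C(5,1) + C(12,6)·C(5,0) = 3960 + 924 = 4884.
Probability = 4884/12376 = 1221/3094.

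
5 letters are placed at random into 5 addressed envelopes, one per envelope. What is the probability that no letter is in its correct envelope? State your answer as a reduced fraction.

There are 5! = 120 assignments.
By inclusion-exclusion, assignments with no fixed points: C(5,0)·5! − C(5,1)·4! + C(5,2)·3! − C(5,3)·2! + C(5,4)·1! − C(5,5)·0! = 44.
Probability = 44/120 = 11/30.

11/30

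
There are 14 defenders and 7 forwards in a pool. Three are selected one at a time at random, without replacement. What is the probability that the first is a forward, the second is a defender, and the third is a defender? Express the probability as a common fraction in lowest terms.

Multiply the conditional probabilities at each draw: 7/21 · 14/20 · 13/19 = 1274/7980 = 91/570.

91/570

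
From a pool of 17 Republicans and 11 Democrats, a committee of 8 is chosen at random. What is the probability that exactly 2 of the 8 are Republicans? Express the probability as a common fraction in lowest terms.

There are C(28,8) = 3108105 ways to choose 8 from 28.
Selections with exactly 2 Republicans: choose 2 of the 17 Republicans and 6 of the 11 Democrats, C(17,2)·C(11,6) = 136·462 = 62832.
Probability = 62832/3108105 = 272/13455.

272/13455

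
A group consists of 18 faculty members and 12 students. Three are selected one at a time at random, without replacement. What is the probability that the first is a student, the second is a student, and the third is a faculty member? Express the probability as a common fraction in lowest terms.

Multiply the conditional probabilities at each draw: 12/30 · 11/29 · 18/28 = 2376/24360 = 99/1015.

99/1015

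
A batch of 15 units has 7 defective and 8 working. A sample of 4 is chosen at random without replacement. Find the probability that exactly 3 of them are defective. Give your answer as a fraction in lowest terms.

The sample space is all 4-subsets of the 15: C(15,4) = 1365.
Selections with exactly 3 defective: choose 3 of the 7 defective and 1 of the 8 working, C(7,3)·C(8,1) = 35·8 = 280.
Probability = 280/1365 = 8/39.

8/39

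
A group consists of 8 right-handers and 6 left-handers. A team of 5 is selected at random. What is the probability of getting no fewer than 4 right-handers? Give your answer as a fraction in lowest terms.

34/143

There are C(14,5) = 2002 ways to choose the 5.
Favorable selections (no fewer than 4 right-handers): C(8,4)·C(6,1) + C(8,5)·C(6,0) = 420 + 56 = 476.
Probability = 476/2002 = 34/143.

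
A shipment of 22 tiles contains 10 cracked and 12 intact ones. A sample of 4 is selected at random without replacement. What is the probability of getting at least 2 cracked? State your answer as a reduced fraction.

12/19

There are C(22,4) = 7315 ways to choose the 4.
Count the complement (fewer than 2 cracked): C(10,0)·C(12,4) + C(10,1)·C(12,3) = 495 + 2200 = 2695.
Probability = 1 − 2695/7315 = 4620/7315 = 12/19.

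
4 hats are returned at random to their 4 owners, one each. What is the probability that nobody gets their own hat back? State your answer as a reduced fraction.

There are 4! = 24 assignments.
By inclusion-exclusion, assignments with no fixed points: C(4,0)·4! − C(4,1)·3! + C(4,2)·2! − C(4,3)·1! + C(4,4)·0! = 9.
Probability = 9/24 = 3/8.

3/8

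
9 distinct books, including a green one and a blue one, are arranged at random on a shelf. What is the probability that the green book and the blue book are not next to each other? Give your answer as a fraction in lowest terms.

There are 9! = 362880 arrangements.
Arrangements with the green book and the blue book adjacent: 2·8! = 80640.
So not adjacent: 362880 − 80640 = 282240, probability 282240/362880 = 7/9.

7/9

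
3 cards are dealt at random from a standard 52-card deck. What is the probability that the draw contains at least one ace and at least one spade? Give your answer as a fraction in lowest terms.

33/260

There are C(52,3) = 22100 possible draws.
By inclusion-exclusion on the complements, draws missing all aces or all spades: C(48,3) + C(39,3) − C(36,3) = 17296 + 9139 − 7140 = 19295.
So draws with at least one of each: 22100 − 19295 = 2805, probability 2805/22100 = 33/260.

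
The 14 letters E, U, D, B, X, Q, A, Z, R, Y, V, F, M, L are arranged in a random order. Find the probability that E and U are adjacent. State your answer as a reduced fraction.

1/7

There are 14! = 87178291200 arrangements.
Treat E and U as a block: 13! arrangements of the blocks × 2 orders within the block = 2·6227020800 = 12454041600.
Probability = 12454041600/87178291200 = 1/7.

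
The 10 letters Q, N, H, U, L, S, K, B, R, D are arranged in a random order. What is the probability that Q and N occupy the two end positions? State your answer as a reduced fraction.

There are 10! = 3628800 arrangements.
Place Q and N at the ends in 2 ways, arrange the remaining 8 in 8! = 40320 ways: 2·40320 = 80640.
Probability = 80640/3628800 = 1/45.

1/45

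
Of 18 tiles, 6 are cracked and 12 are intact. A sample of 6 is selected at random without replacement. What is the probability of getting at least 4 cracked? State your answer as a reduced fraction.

Total selections: C(18,6) = 18564.
Favorable selections (at least 4 cracked): C(6,4)·C(12,2) + C(6,5)·C(12,1) + C(6,6)·C(12,0) = 990 + 72 + 1 = 1063.
Probability = 1063/18564.

1063/18564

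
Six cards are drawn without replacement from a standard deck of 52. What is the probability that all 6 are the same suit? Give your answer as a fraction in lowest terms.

66/195755

There are C(52,6) = 20358520 possible 6-card hands.
Hands of one suit: 4 suits × C(13,6) = 4·1716 = 6864.
Probability = 6864/20358520 = 66/195755.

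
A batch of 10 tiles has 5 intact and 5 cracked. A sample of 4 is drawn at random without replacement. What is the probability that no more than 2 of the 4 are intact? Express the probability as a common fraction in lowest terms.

31/42

Total selections: C(10,4) = 210.
Count the complement (more than 2 intact): C(5,3)·C(5,1) + C(5,4)·C(5,0) = 50 + 5 = 55.
Probability = 1 − 55/210 = 155/210 = 31/42.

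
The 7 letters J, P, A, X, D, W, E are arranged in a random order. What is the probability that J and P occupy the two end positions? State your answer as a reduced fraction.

1/21

There are 7! = 5040 arrangements.
Place J and P at the ends in 2 ways, arrange the remaining 5 in 5! = 120 ways: 2·120 = 240.
Probability = 240/5040 = 1/21.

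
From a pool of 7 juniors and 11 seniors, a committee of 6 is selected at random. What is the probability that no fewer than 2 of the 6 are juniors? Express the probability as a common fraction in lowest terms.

Total selections: C(18,6) = 18564.
Count the complement (fewer than 2 juniors): C(7,0)·C(11,6) + C(7,1)·C(11,5) = 462 + 3234 = 3696.
Probability = 1 − 3696/18564 = 14868/18564 = 177/221.

177/221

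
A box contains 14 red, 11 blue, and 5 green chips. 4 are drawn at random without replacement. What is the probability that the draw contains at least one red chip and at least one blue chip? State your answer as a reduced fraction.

There are C(30,4) = 27405 possible draws.
By inclusion-exclusion on the complements, draws missing all red or all blue: C(16,4) + C(19,4) − C(5,4) = 1820 + 3876 − 5 = 5691.
So draws with at least one of each: 27405 − 5691 = 21714, probability 21714/27405 = 1034/1305.

1034/1305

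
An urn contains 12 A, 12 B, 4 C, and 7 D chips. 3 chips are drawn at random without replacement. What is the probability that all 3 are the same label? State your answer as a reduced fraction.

479/6545

There are C(35,3) = 6545 ways to draw 3 chips.
All same label: C(12,3) + C(12,3) + C(4,3) + C(7,3) = 220 + 220 + 4 + 35 = 479.
Probability = 479/6545.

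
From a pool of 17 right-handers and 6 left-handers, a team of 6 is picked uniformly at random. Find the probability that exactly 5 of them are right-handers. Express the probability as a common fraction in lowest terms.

1768/4807

There are C(23,6) = 100947 ways to choose 6 from 23.
Selections with exactly 5 right-handers: choose 5 of the 17 right-handers and 1 of the 6 left-handers, C(17,5)·C(6,1) = 6188·6 = 37128.
Probability = 37128/100947 = 1768/4807.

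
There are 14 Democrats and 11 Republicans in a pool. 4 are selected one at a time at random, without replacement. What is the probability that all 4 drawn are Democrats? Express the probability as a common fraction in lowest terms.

Multiply the conditional probabilities at each draw: 14/25 · 13/24 · 12/23 · 11/22 = 24024/303600 = 91/1150.

91/1150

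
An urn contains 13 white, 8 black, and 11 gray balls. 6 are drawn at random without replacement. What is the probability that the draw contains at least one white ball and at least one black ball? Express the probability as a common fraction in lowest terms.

There are C(32,6) = 906192 possible draws.
By inclusion-exclusion on the complements, draws missing all white or all black: C(19,6) + C(24,6) − C(11,6) = 27132 + 134596 − 462 = 161266.
So draws with at least one of each: 906192 − 161266 = 744926, probability 744926/906192 = 53209/64728.

53209/64728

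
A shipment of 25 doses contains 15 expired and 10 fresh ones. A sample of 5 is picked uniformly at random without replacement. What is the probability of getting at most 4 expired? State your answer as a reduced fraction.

217/230

Total selections: C(25,5) = 53130.
The complement is exactly 5 expired: C(15,5)·C(10,0) = 3003.
Probability = 1 − 3003/53130 = 50127/53130 = 217/230.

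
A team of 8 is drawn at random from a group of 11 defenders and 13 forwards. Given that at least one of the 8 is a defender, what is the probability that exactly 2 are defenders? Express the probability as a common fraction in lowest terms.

Work in counts. Selections with at least one defender: C(24,8) − C(13,8) = 735471 − 1287 = 734184.
Of those, selections where exactly 2 are defenders: C(11,2)·C(13,6) = 55·1716 = 94380.
Conditional probability = 94380/734184 = 715/5562.

715/5562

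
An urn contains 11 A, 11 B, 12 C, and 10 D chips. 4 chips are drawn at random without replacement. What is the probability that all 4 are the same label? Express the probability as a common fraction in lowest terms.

195/19393

There are C(44,4) = 135751 ways to draw 4 chips.
All same label: C(11,4) + C(11,4) + C(12,4) + C(10,4) = 330 + 330 + 495 + 210 = 1365.
Probability = 1365/135751 = 195/19393.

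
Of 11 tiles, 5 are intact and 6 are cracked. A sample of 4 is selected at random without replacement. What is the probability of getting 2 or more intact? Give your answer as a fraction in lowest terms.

There are C(11,4) = 330 ways to choose the 4.
Count the complement (fewer than 2 intact): C(5,0)·C(6,4) + C(5,1)·C(6,3) = 15 + 100 = 115.
Probability = 1 − 115/330 = 215/330 = 43/66.

43/66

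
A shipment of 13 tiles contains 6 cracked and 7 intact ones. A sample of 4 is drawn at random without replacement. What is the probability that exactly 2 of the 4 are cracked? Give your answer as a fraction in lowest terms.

There are C(13,4) = 715 ways to choose 4 from 13.
Selections with exactly 2 cracked: choose 2 of the 6 cracked and 2 of the 7 intact, C(6,2)·C(7,2) = 15·21 = 315.
Probability = 315/715 = 63/143.

63/143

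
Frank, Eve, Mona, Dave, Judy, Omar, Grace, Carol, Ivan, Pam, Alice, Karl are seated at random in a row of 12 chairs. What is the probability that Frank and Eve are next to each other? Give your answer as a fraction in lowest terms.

There are 12! = 479001600 arrangements.
Treat Frank and Eve as a block: 11! arrangements of the blocks × 2 orders within the block = 2·39916800 = 79833600.
Probability = 79833600/479001600 = 1/6.

1/6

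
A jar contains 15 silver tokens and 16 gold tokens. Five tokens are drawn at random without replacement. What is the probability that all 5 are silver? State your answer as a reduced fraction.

There are C(31,5) = 169911 possible selections.
Selections with all silver: C(15,5) = 3003.
Probability = 3003/169911 = 143/8091.

143/8091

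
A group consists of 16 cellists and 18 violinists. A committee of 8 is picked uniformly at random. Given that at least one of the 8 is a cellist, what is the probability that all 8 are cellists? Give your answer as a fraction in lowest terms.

65/91477

Work in counts. Selections with at least one cellist: C(34,8) − C(18,8) = 18156204 − 43758 = 18112446.
Of those, selections where all 8 are cellists: C(16,8) = 12870.
Conditional probability = 12870/18112446 = 65/91477.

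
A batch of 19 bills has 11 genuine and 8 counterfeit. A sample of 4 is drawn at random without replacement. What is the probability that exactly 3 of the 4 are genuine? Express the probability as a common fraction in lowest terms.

110/323

There are C(19,4) = 3876 ways to choose 4 from 19.
Selections with exactly 3 genuine: choose 3 of the 11 genuine and 1 of the 8 counterfeit, C(11,3)·C(8,1) = 165·8 = 1320.
Probability = 1320/3876 = 110/323.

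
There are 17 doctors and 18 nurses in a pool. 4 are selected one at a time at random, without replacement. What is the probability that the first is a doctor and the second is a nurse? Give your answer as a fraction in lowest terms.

Multiply the conditional probabilities at each draw: 17/35 · 18/34 = 306/1190 = 9/35.

9/35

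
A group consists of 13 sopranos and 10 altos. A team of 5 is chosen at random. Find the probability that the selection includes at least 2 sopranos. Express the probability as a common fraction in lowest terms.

Total selections: C(23,5) = 33649.
Count the complement (fewer than 2 sopranos): C(13,0)·C(10,5) + C(13,1)·C(10,4) = 252 + 2730 = 2982.
Probability = 1 − 2982/33649 = 30667/33649 = 4381/4807.

4381/4807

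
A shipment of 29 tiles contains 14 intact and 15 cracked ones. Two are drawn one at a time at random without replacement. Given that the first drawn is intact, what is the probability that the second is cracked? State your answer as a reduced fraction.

15/28

After removing one intact, 28 remain: 13 intact and 15 cracked.
So the probability the next is cracked is 15/28.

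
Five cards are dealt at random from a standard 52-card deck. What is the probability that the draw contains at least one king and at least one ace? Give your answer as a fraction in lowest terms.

6509/64974

There are C(52,5) = 2598960 possible draws.
By inclusion-exclusion on the complements, draws missing all kings or all aces: C(48,5) + C(48,5) − C(44,5) = 1712304 + 1712304 − 1086008 = 2338600.
So draws with at least one of each: 2598960 − 2338600 = 260360, probability 260360/2598960 = 6509/64974.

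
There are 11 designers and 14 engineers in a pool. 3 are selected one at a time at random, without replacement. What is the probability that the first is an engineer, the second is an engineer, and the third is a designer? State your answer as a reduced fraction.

1001/6900

Multiply the conditional probabilities at each draw: 14/25 · 13/24 · 11/23 = 2002/13800 = 1001/6900.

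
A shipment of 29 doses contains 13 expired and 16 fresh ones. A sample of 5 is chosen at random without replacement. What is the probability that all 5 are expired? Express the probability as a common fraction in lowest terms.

11/1015

There are C(29,5) = 118755 possible selections.
Selections with all expired: C(13,5) = 1287.
Probability = 1287/118755 = 11/1015.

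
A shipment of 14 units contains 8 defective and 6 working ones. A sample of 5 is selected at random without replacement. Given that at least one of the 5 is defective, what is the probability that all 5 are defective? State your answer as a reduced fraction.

Work in counts. Selections with at least one defective: C(14,5) − C(6,5) = 2002 − 6 = 1996.
Of those, selections where all 5 are defective: C(8,5) = 56.
Conditional probability = 56/1996 = 14/499.

14/499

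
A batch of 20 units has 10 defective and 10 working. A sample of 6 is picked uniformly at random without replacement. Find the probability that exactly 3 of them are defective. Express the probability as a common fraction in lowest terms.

120/323

Total number of selections: C(20,6) = 38760.
Selections with exactly 3 defective: choose 3 of the 10 defective and 3 of the 10 working, C(10,3)·C(10,3) = 120·120 = 14400.
Probability = 14400/38760 = 120/323.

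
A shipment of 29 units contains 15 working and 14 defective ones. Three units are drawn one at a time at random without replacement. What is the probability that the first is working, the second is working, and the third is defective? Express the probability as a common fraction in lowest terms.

Multiply the conditional probabilities at each draw: 15/29 · 14/28 · 14/27 = 2940/21924 = 35/261.

35/261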